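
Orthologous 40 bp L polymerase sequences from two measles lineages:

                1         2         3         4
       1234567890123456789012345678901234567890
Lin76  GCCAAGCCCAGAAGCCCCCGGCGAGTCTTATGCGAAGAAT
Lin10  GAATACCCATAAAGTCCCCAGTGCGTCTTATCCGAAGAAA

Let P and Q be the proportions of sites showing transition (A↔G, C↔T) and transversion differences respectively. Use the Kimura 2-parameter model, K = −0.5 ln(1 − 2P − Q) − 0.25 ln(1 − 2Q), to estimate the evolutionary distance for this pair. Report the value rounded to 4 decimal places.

The sequences differ at positions 2 (C/A, transversion), 3 (C/A, transversion), 4 (A/T, transversion), 6 (G/C, transversion), 9 (C/A, transversion), 10 (A/T, transversion), 11 (G/A, transition), 15 (C/T, transition), 20 (G/A, transition), 22 (C/T, transition), 24 (A/C, transversion), 32 (G/C, transversion), 40 (T/A, transversion).
Of the 13 differences, 4 transitions and 9 transversions over 40 sites: P = 4/40 = 0.100000, Q = 9/40 = 0.225000.
d = −0.5·ln(0.575000) − 0.25·ln(0.550000) = −0.5·(-0.553385) − 0.25·(-0.597837) = 0.4262.

0.4262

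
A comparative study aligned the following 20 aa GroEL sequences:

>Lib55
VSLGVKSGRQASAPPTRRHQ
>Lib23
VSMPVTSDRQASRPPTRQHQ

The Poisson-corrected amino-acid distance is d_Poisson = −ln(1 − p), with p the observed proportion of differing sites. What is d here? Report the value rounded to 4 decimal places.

The sequences differ at positions 3 (L/M), 4 (G/P), 6 (K/T), 8 (G/D), 13 (A/R), 18 (R/Q).
p = 6/20 = 0.300000.
d = −ln(1 − 0.300000) = −ln(0.700000) = 0.3567.

0.3567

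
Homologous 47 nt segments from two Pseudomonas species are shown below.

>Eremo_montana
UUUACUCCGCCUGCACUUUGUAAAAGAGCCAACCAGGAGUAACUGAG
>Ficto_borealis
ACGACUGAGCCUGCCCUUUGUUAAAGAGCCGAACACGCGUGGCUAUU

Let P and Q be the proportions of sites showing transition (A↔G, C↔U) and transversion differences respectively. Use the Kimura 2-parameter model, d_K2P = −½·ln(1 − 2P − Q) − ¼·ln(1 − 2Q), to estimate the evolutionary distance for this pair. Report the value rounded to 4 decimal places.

Mismatches occur at site 1 (U/A, transversion), site 2 (U/C, transition), site 3 (U/G, transversion), site 7 (C/G, transversion), site 8 (C/A, transversion), site 15 (A/C, transversion), site 22 (A/U, transversion), site 31 (A/G, transition), site 33 (C/A, transversion), site 36 (G/C, transversion), site 38 (A/C, transversion), site 41 (A/G, transition), site 42 (A/G, transition), site 45 (G/A, transition), site 46 (A/U, transversion), site 47 (G/U, transversion).
Of the 16 differences, 5 transitions and 11 transversions over 47 sites: P = 5/47 = 0.106383, Q = 11/47 = 0.234043.
d = −0.5·ln(0.553191) − 0.25·ln(0.531914) = −0.5·(-0.592052) − 0.25·(-0.631273) = 0.4538.

0.4538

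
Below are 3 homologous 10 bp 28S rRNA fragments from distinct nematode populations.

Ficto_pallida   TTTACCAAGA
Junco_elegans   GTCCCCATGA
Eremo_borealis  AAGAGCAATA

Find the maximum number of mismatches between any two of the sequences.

Pairwise Hamming distances:
  Ficto_pallida vs Junco_elegans: 4
  Ficto_pallida vs Eremo_borealis: 5
  Junco_elegans vs Eremo_borealis: 7
The largest is 7, between Junco_elegans and Eremo_borealis.

7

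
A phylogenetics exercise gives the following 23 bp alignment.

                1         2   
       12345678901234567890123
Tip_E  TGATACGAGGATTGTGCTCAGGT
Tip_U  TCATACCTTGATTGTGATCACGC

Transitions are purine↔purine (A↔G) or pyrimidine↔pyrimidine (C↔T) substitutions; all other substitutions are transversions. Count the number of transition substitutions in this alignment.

Differing sites — 2:G/C (Tv); 7:G/C (Tv); 8:A/T (Tv); 9:G/T (Tv); 17:C/A (Tv); 21:G/C (Tv); 23:T/C (Ti).
Of the 7 differences, 1 transition and 6 transversions, so the answer is 1.

1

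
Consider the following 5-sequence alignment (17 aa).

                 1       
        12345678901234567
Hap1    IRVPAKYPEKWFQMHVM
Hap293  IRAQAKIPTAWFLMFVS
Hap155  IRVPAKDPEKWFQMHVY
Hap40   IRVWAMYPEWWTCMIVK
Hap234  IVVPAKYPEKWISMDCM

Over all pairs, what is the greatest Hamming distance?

11

Pairwise Hamming distances:
  Hap1 vs Hap293: 8
  Hap1 vs Hap155: 2
  Hap1 vs Hap40: 7
  Hap1 vs Hap234: 5
  Hap293 vs Hap155: 8
  Hap293 vs Hap40: 10
  Hap293 vs Hap234: 11
  Hap155 vs Hap40: 8
  Hap155 vs Hap234: 7
  Hap40 vs Hap234: 9
The largest is 11, between Hap293 and Hap234.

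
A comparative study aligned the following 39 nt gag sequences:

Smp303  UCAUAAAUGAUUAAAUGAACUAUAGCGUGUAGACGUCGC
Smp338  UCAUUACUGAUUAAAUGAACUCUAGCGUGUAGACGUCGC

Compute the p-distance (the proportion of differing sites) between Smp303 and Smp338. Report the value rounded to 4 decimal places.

0.0769

The sequences differ at positions 5 (A/U), 7 (A/C), 22 (A/C).
There are 3 differences over 39 sites, so p = 3/39 = 0.0769.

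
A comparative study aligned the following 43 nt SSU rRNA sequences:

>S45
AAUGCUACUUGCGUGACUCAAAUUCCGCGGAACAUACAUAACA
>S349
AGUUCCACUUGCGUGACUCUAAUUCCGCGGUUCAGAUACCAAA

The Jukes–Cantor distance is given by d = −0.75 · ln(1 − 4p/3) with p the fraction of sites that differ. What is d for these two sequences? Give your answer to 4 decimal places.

0.3129

The sequences differ at positions 2 (A/G), 4 (G/U), 6 (U/C), 20 (A/U), 31 (A/U), 32 (A/U), 35 (U/G), 37 (C/U), 39 (U/C), 40 (A/C), 42 (C/A).
p = 11/43 = 0.255814.
d = −0.75 · ln(1 − (4/3)·0.255814) = −0.75 · ln(0.658915) = −0.75 · (-0.417161) = 0.3129.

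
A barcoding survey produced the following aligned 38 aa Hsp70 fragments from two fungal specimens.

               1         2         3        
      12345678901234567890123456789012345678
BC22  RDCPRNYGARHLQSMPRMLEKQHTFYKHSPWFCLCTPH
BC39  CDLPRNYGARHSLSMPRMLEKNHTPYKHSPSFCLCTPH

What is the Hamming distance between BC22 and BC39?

7

Differing sites — 1:R/C; 3:C/L; 12:L/S; 13:Q/L; 22:Q/N; 25:F/P; 31:W/S.
That gives 7 mismatches out of 38 aligned sites, so the Hamming distance is 7.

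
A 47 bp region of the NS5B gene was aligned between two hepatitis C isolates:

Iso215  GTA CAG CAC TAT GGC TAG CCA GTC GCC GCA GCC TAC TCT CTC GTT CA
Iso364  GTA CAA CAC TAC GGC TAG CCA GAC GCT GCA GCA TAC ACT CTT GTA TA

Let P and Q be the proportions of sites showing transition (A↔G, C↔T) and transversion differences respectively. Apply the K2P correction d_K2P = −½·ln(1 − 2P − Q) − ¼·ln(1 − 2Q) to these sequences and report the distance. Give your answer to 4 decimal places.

0.2235

Differing sites — 6:G/A (Ti); 12:T/C (Ti); 23:T/A (Tv); 27:C/T (Ti); 33:C/A (Tv); 37:T/A (Tv); 42:C/T (Ti); 45:T/A (Tv); 46:C/T (Ti).
Of the 9 differences, 5 transitions and 4 transversions over 47 sites: P = 5/47 = 0.106383, Q = 4/47 = 0.085106.
d = −0.5·ln(0.702128) − 0.25·ln(0.829788) = −0.5·(-0.353640) − 0.25·(-0.186585) = 0.2235.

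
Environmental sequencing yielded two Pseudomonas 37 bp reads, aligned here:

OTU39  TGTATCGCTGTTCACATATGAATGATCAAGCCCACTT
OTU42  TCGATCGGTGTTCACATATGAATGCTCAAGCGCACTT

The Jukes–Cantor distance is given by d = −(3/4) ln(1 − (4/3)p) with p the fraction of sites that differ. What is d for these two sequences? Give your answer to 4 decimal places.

0.1490

Mismatches occur at site 2 (G→C), site 3 (T→G), site 8 (C→G), site 25 (A→C), site 32 (C→G).
p = 5/37 = 0.135135.
d = −0.75 · ln(1 − (4/3)·0.135135) = −0.75 · ln(0.819820) = −0.75 · (-0.198670) = 0.1490.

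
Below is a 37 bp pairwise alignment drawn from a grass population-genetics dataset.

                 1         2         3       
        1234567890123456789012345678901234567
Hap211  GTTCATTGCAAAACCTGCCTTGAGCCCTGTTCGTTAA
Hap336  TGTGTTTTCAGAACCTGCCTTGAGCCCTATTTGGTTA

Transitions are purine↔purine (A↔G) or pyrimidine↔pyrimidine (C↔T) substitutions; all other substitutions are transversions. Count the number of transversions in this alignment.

7

Mismatches occur at site 1 (G→T, transversion), site 2 (T→G, transversion), site 4 (C→G, transversion), site 5 (A→T, transversion), site 8 (G→T, transversion), site 11 (A→G, transition), site 29 (G→A, transition), site 32 (C→T, transition), site 34 (T→G, transversion), site 36 (A→T, transversion).
Of the 10 differences, 3 transitions and 7 transversions, so the answer is 7.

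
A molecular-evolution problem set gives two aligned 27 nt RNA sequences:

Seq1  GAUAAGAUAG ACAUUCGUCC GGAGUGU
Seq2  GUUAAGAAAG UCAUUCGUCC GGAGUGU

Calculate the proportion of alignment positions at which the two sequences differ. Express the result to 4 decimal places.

0.1111

Differing sites — 2:A/U; 8:U/A; 11:A/U.
There are 3 differences over 27 sites, so p = 3/27 = 0.1111.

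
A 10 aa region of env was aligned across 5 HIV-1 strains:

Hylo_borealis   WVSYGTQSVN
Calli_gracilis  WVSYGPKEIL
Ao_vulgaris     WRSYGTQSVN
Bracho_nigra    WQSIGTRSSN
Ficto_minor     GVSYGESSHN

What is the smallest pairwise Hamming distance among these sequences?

Pairwise Hamming distances:
  Hylo_borealis vs Calli_gracilis: 5
  Hylo_borealis vs Ao_vulgaris: 1
  Hylo_borealis vs Bracho_nigra: 4
  Hylo_borealis vs Ficto_minor: 4
  Calli_gracilis vs Ao_vulgaris: 6
  Calli_gracilis vs Bracho_nigra: 7
  Calli_gracilis vs Ficto_minor: 6
  Ao_vulgaris vs Bracho_nigra: 4
  Ao_vulgaris vs Ficto_minor: 5
  Bracho_nigra vs Ficto_minor: 6
The smallest is 1, between Hylo_borealis and Ao_vulgaris.

1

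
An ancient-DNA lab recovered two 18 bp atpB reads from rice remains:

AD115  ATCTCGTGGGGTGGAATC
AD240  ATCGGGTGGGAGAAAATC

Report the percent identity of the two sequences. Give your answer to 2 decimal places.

Differing sites — 4:T/G; 5:C/G; 11:G/A; 12:T/G; 13:G/A; 14:G/A.
12 of the 18 sites match, so the percent identity is 12/18 × 100 = 66.67%.

66.67%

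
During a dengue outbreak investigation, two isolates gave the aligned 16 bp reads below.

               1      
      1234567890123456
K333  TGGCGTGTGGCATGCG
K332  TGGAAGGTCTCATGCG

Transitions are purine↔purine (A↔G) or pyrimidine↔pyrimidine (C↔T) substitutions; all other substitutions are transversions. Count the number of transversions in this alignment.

Mismatches occur at site 4 (C↔A, transversion), site 5 (G↔A, transition), site 6 (T↔G, transversion), site 9 (G↔C, transversion), site 10 (G↔T, transversion).
Of the 5 differences, 1 transition and 4 transversions, so the answer is 4.

4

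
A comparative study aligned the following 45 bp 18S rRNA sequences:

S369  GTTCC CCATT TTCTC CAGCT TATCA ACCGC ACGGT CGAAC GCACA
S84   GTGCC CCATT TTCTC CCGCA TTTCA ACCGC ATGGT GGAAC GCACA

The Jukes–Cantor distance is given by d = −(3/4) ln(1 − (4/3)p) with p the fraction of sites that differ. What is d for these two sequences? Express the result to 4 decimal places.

Differing sites — 3:T/G; 17:A/C; 20:T/A; 22:A/T; 32:C/T; 36:C/G.
p = 6/45 = 0.133333.
d = −0.75 · ln(1 − (4/3)·0.133333) = −0.75 · ln(0.822223) = −0.75 · (-0.195744) = 0.1468.

0.1468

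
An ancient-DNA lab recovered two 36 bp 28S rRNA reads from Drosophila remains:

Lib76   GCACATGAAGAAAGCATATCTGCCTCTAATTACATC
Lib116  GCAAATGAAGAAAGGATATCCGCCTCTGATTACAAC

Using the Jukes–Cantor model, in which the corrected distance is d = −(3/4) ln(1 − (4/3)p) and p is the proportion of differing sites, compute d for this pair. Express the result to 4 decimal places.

The sequences differ at positions 4 (C/A), 15 (C/G), 21 (T/C), 28 (A/G), 35 (T/A).
p = 5/36 = 0.138889.
d = −0.75 · ln(1 − (4/3)·0.138889) = −0.75 · ln(0.814815) = −0.75 · (-0.204794) = 0.1536.

0.1536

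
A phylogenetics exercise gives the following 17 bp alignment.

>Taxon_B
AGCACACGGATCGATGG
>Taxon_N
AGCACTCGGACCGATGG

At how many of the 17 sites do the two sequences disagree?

2

The sequences differ at positions 6 (A/T), 11 (T/C).
That gives 2 mismatches out of 17 aligned sites, so the Hamming distance is 2.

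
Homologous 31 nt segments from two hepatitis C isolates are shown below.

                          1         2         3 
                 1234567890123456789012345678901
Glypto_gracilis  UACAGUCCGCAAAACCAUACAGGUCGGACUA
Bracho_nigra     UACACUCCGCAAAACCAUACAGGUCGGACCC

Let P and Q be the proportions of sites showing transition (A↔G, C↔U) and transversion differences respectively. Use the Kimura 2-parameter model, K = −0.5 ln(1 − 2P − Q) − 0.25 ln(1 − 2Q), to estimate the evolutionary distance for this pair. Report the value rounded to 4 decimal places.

0.1036

The sequences differ at positions 5 (G/C, transversion), 30 (U/C, transition), 31 (A/C, transversion).
Of the 3 differences, 1 transition and 2 transversions over 31 sites: P = 1/31 = 0.032258, Q = 2/31 = 0.064516.
d = −0.5·ln(0.870968) − 0.25·ln(0.870968) = −0.5·(-0.138150) − 0.25·(-0.138150) = 0.1036.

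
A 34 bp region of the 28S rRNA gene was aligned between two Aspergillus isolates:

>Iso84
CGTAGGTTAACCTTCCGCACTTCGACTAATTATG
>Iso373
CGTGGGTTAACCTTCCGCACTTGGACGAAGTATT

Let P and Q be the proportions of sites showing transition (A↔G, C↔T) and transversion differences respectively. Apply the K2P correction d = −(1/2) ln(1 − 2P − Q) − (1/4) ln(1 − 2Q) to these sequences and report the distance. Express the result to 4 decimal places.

Differing sites — 4:A/G (Ti); 23:C/G (Tv); 27:T/G (Tv); 30:T/G (Tv); 34:G/T (Tv).
Of the 5 differences, 1 transition and 4 transversions over 34 sites: P = 1/34 = 0.029412, Q = 4/34 = 0.117647.
d = −0.5·ln(0.823529) − 0.25·ln(0.764706) = −0.5·(-0.194157) − 0.25·(-0.268264) = 0.1641.

0.1641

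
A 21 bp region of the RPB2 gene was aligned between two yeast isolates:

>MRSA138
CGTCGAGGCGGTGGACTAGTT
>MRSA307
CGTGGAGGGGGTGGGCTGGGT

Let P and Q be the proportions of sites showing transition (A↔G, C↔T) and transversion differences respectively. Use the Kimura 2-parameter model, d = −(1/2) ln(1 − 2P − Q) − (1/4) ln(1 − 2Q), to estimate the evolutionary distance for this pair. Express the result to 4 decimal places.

0.2869

The sequences differ at positions 4 (C/G, transversion), 9 (C/G, transversion), 15 (A/G, transition), 18 (A/G, transition), 20 (T/G, transversion).
Of the 5 differences, 2 transitions and 3 transversions over 21 sites: P = 2/21 = 0.095238, Q = 3/21 = 0.142857.
d = −0.5·ln(0.666667) − 0.25·ln(0.714286) = −0.5·(-0.405465) − 0.25·(-0.336472) = 0.2869.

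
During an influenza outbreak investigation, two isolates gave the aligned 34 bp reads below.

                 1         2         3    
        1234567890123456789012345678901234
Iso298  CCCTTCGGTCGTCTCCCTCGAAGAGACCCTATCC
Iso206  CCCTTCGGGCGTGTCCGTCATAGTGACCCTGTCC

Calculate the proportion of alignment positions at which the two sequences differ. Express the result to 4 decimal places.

The sequences differ at positions 9 (T/G), 13 (C/G), 17 (C/G), 20 (G/A), 21 (A/T), 24 (A/T), 31 (A/G).
There are 7 differences over 34 sites, so p = 7/34 = 0.2059.

0.2059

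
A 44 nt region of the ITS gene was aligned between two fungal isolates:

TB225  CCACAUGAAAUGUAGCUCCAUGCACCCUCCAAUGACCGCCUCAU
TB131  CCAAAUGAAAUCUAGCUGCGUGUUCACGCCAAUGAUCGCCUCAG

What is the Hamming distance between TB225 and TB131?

The sequences differ at positions 4 (C/A), 12 (G/C), 18 (C/G), 20 (A/G), 23 (C/U), 24 (A/U), 26 (C/A), 28 (U/G), 36 (C/U), 44 (U/G).
That gives 10 mismatches out of 44 aligned sites, so the Hamming distance is 10.

10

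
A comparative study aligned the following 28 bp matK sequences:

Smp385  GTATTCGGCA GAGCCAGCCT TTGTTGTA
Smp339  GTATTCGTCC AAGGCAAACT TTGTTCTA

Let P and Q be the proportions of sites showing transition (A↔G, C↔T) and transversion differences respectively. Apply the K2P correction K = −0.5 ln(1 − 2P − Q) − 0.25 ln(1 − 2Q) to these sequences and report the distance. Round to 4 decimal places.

0.3043

Differing sites — 8:G/T (Tv); 10:A/C (Tv); 11:G/A (Ti); 14:C/G (Tv); 17:G/A (Ti); 18:C/A (Tv); 26:G/C (Tv).
Of the 7 differences, 2 transitions and 5 transversions over 28 sites: P = 2/28 = 0.071429, Q = 5/28 = 0.178571.
d = −0.5·ln(0.678571) − 0.25·ln(0.642858) = −0.5·(-0.387766) − 0.25·(-0.441831) = 0.3043.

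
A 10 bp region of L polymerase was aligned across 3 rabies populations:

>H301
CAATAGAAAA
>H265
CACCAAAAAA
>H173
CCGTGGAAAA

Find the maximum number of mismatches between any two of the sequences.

Pairwise Hamming distances:
  H301 vs H265: 3
  H301 vs H173: 3
  H265 vs H173: 5
The largest is 5, between H265 and H173.

5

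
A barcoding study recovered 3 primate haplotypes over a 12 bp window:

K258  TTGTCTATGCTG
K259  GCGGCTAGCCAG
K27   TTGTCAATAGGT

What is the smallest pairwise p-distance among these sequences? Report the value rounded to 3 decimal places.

0.417

Pairwise Hamming distances:
  K258 vs K259: 6
  K258 vs K27: 5
  K259 vs K27: 9
The smallest is 5 mismatches, between K258 and K27; p = 5/12 = 0.417.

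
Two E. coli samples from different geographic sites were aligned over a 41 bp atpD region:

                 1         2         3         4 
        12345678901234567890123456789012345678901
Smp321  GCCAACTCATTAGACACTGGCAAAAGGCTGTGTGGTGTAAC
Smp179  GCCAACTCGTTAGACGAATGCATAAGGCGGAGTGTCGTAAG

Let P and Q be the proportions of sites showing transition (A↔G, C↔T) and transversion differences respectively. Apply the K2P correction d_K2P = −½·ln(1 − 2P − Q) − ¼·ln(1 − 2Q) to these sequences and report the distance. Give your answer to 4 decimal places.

Mismatches occur at site 9 (A↔G, transition), site 16 (A↔G, transition), site 17 (C↔A, transversion), site 18 (T↔A, transversion), site 19 (G↔T, transversion), site 23 (A↔T, transversion), site 29 (T↔G, transversion), site 31 (T↔A, transversion), site 35 (G↔T, transversion), site 36 (T↔C, transition), site 41 (C↔G, transversion).
Of the 11 differences, 3 transitions and 8 transversions over 41 sites: P = 3/41 = 0.073171, Q = 8/41 = 0.195122.
d = −0.5·ln(0.658536) − 0.25·ln(0.609756) = −0.5·(-0.417736) − 0.25·(-0.494696) = 0.3325.

0.3325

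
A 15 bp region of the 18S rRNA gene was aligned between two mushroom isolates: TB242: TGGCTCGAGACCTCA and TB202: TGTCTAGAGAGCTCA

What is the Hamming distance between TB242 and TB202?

The sequences differ at positions 3 (G/T), 6 (C/A), 11 (C/G).
That gives 3 mismatches out of 15 aligned sites, so the Hamming distance is 3.

3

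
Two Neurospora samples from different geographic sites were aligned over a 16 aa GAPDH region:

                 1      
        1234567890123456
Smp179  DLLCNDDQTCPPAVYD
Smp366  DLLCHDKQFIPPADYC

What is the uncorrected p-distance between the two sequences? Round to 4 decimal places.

0.3750

Differing sites — 5:N/H; 7:D/K; 9:T/F; 10:C/I; 14:V/D; 16:D/C.
There are 6 differences over 16 sites, so p = 6/16 = 0.3750.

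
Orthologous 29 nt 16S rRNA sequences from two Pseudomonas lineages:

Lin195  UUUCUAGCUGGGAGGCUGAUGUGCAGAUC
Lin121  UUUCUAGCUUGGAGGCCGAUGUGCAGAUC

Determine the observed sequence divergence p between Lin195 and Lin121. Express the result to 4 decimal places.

0.0690

Mismatches occur at site 10 (G↔U), site 17 (U↔C).
There are 2 differences over 29 sites, so p = 2/29 = 0.0690.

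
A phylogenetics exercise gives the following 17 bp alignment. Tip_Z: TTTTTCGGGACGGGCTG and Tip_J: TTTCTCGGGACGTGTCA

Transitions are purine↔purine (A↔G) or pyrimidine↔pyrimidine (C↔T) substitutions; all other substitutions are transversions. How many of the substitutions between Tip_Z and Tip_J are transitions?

4

The sequences differ at positions 4 (T/C, transition), 13 (G/T, transversion), 15 (C/T, transition), 16 (T/C, transition), 17 (G/A, transition).
Of the 5 differences, 4 transitions and 1 transversion, so the answer is 4.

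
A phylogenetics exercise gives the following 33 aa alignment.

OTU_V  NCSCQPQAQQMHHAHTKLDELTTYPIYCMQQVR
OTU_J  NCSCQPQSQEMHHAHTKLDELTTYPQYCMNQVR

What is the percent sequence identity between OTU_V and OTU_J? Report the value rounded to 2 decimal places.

Differing sites — 8:A/S; 10:Q/E; 26:I/Q; 30:Q/N.
29 of the 33 sites match, so the percent identity is 29/33 × 100 = 87.88%.

87.88%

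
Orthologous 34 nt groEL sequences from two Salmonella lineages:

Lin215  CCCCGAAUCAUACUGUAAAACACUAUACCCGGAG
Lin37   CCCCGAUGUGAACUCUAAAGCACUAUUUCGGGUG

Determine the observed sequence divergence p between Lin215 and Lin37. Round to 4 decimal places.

Differing sites — 7:A/U; 8:U/G; 9:C/U; 10:A/G; 11:U/A; 15:G/C; 20:A/G; 27:A/U; 28:C/U; 30:C/G; 33:A/U.
There are 11 differences over 34 sites, so p = 11/34 = 0.3235.

0.3235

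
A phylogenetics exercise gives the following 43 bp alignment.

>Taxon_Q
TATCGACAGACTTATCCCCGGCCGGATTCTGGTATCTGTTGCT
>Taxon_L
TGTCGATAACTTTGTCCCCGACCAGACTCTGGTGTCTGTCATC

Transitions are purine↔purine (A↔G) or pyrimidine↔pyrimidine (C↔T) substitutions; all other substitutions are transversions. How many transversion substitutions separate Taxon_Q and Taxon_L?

Mismatches occur at site 2 (A→G, transition), site 7 (C→T, transition), site 9 (G→A, transition), site 10 (A→C, transversion), site 11 (C→T, transition), site 14 (A→G, transition), site 21 (G→A, transition), site 24 (G→A, transition), site 27 (T→C, transition), site 34 (A→G, transition), site 40 (T→C, transition), site 41 (G→A, transition), site 42 (C→T, transition), site 43 (T→C, transition).
Of the 14 differences, 13 transitions and 1 transversion, so the answer is 1.

1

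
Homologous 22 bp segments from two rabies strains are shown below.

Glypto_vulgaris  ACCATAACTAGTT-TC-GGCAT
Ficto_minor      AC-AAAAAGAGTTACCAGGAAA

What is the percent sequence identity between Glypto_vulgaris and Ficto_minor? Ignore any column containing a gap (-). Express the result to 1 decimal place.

Excluding the 3 gap columns leaves 19 comparable sites.
The sequences differ at positions 5 (T/A), 8 (C/A), 9 (T/G), 15 (T/C), 20 (C/A), 22 (T/A).
13 of the 19 comparable sites match, so the percent identity is 13/19 × 100 = 68.4%.

68.4%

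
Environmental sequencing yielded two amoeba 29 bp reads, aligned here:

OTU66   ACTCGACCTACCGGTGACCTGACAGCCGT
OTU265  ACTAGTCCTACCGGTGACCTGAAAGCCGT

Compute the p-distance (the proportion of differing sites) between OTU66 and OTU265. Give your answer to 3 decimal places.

Mismatches occur at site 4 (C→A), site 6 (A→T), site 23 (C→A).
There are 3 differences over 29 sites, so p = 3/29 = 0.103.

0.103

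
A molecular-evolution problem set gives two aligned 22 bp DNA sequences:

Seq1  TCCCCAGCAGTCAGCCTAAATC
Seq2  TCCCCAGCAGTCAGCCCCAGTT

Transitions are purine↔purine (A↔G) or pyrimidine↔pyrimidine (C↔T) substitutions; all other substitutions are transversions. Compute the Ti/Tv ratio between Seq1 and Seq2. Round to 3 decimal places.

The sequences differ at positions 17 (T/C, transition), 18 (A/C, transversion), 20 (A/G, transition), 22 (C/T, transition).
Of the 4 differences, 3 transitions and 1 transversion, so Ti/Tv = 3/1 = 3.000.

3.000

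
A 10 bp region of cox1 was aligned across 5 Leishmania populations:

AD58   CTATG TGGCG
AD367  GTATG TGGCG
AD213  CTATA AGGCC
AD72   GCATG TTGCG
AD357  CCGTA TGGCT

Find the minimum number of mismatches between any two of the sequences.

Pairwise Hamming distances:
  AD58 vs AD367: 1
  AD58 vs AD213: 3
  AD58 vs AD72: 3
  AD58 vs AD357: 4
  AD367 vs AD213: 4
  AD367 vs AD72: 2
  AD367 vs AD357: 5
  AD213 vs AD72: 6
  AD213 vs AD357: 4
  AD72 vs AD357: 5
The smallest is 1, between AD58 and AD367.

1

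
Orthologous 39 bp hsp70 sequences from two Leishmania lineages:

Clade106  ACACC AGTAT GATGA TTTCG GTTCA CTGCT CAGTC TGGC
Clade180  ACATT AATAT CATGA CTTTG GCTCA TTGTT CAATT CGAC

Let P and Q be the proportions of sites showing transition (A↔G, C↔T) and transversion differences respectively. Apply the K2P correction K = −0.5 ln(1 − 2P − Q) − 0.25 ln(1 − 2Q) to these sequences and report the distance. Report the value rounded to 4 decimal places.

The sequences differ at positions 4 (C/T, transition), 5 (C/T, transition), 7 (G/A, transition), 11 (G/C, transversion), 16 (T/C, transition), 19 (C/T, transition), 22 (T/C, transition), 26 (C/T, transition), 29 (C/T, transition), 33 (G/A, transition), 35 (C/T, transition), 36 (T/C, transition), 38 (G/A, transition).
Of the 13 differences, 12 transitions and 1 transversion over 39 sites: P = 12/39 = 0.307692, Q = 1/39 = 0.025641.
d = −0.5·ln(0.358975) − 0.25·ln(0.948718) = −0.5·(-1.024503) − 0.25·(-0.052644) = 0.5254.

0.5254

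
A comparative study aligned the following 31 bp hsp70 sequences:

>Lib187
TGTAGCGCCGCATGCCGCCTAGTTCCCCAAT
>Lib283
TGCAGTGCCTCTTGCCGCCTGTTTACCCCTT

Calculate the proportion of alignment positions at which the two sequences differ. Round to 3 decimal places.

Differing sites — 3:T/C; 6:C/T; 10:G/T; 12:A/T; 21:A/G; 22:G/T; 25:C/A; 29:A/C; 30:A/T.
There are 9 differences over 31 sites, so p = 9/31 = 0.290.

0.290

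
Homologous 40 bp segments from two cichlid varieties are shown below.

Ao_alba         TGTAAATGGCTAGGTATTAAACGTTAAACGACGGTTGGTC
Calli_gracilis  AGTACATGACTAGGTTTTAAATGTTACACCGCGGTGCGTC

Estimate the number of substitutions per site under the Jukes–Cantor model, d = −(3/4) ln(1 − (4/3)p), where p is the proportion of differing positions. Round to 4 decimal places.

The sequences differ at positions 1 (T/A), 5 (A/C), 9 (G/A), 16 (A/T), 22 (C/T), 27 (A/C), 30 (G/C), 31 (A/G), 36 (T/G), 37 (G/C).
p = 10/40 = 0.250000.
d = −0.75 · ln(1 − (4/3)·0.250000) = −0.75 · ln(0.666667) = −0.75 · (-0.405465) = 0.3041.

0.3041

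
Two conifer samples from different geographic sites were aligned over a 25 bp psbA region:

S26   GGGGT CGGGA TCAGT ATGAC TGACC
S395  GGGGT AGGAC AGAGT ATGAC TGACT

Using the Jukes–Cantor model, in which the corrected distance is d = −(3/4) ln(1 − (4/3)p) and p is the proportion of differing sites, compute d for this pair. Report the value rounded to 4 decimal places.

0.2892

The sequences differ at positions 6 (C/A), 9 (G/A), 10 (A/C), 11 (T/A), 12 (C/G), 25 (C/T).
p = 6/25 = 0.240000.
d = −0.75 · ln(1 − (4/3)·0.240000) = −0.75 · ln(0.680000) = −0.75 · (-0.385662) = 0.2892.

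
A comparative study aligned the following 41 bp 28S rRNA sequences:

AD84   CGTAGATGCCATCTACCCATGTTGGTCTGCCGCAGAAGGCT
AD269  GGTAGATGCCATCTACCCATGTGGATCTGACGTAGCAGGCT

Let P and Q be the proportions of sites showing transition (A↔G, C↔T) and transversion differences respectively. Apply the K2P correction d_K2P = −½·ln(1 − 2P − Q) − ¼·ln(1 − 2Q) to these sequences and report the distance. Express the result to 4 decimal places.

Differing sites — 1:C/G (Tv); 23:T/G (Tv); 25:G/A (Ti); 30:C/A (Tv); 33:C/T (Ti); 36:A/C (Tv).
Of the 6 differences, 2 transitions and 4 transversions over 41 sites: P = 2/41 = 0.048780, Q = 4/41 = 0.097561.
d = −0.5·ln(0.804879) − 0.25·ln(0.804878) = −0.5·(-0.217063) − 0.25·(-0.217065) = 0.1628.

0.1628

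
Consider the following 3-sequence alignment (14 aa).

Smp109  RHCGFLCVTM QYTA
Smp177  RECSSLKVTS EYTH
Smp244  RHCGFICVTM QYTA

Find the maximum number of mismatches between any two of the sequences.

Pairwise Hamming distances:
  Smp109 vs Smp177: 7
  Smp109 vs Smp244: 1
  Smp177 vs Smp244: 8
The largest is 8, between Smp177 and Smp244.

8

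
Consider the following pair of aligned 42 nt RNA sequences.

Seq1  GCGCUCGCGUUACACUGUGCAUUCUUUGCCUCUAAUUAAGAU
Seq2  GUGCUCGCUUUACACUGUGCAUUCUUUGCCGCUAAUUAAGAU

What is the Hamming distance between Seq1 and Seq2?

Differing sites — 2:C/U; 9:G/U; 31:U/G.
That gives 3 mismatches out of 42 aligned sites, so the Hamming distance is 3.

3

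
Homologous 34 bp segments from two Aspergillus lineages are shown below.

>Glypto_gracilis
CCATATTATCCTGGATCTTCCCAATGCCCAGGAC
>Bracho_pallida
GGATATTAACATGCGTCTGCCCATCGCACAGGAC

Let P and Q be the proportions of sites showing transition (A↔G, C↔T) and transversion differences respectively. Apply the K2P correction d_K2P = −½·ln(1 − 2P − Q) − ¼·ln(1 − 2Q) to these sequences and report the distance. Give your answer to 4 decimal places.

The sequences differ at positions 1 (C/G, transversion), 2 (C/G, transversion), 9 (T/A, transversion), 11 (C/A, transversion), 14 (G/C, transversion), 15 (A/G, transition), 19 (T/G, transversion), 24 (A/T, transversion), 25 (T/C, transition), 28 (C/A, transversion).
Of the 10 differences, 2 transitions and 8 transversions over 34 sites: P = 2/34 = 0.058824, Q = 8/34 = 0.235294.
d = −0.5·ln(0.647058) − 0.25·ln(0.529412) = −0.5·(-0.435319) − 0.25·(-0.635988) = 0.3767.

0.3767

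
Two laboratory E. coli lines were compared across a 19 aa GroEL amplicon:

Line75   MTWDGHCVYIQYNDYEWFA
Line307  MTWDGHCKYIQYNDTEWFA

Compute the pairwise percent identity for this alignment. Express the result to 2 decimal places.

The sequences differ at positions 8 (V/K), 15 (Y/T).
17 of the 19 sites match, so the percent identity is 17/19 × 100 = 89.47%.

89.47%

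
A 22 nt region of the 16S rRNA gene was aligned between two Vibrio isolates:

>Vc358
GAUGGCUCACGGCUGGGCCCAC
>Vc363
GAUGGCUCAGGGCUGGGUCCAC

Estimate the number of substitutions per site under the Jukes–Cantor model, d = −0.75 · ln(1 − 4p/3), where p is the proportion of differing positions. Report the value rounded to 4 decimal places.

Mismatches occur at site 10 (C→G), site 18 (C→U).
p = 2/22 = 0.090909.
d = −0.75 · ln(1 − (4/3)·0.090909) = −0.75 · ln(0.878788) = −0.75 · (-0.129212) = 0.0969.

0.0969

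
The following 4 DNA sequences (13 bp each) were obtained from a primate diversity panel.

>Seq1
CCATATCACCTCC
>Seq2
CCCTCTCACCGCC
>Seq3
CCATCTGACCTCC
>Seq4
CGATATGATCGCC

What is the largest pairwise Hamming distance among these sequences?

5

Pairwise Hamming distances:
  Seq1 vs Seq2: 3
  Seq1 vs Seq3: 2
  Seq1 vs Seq4: 4
  Seq2 vs Seq3: 3
  Seq2 vs Seq4: 5
  Seq3 vs Seq4: 4
The largest is 5, between Seq2 and Seq4.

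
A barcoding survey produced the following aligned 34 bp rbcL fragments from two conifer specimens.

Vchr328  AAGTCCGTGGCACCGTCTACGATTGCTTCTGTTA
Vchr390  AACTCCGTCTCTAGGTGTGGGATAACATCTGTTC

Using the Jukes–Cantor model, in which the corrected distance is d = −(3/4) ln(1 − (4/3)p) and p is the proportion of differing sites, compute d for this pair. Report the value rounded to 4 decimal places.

0.5347

The sequences differ at positions 3 (G/C), 9 (G/C), 10 (G/T), 12 (A/T), 13 (C/A), 14 (C/G), 17 (C/G), 19 (A/G), 20 (C/G), 24 (T/A), 25 (G/A), 27 (T/A), 34 (A/C).
p = 13/34 = 0.382353.
d = −0.75 · ln(1 − (4/3)·0.382353) = −0.75 · ln(0.490196) = −0.75 · (-0.712950) = 0.5347.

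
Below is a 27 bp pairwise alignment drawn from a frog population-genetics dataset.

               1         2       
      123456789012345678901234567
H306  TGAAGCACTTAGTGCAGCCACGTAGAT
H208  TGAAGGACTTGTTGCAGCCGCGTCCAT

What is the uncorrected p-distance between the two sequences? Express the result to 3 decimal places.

The sequences differ at positions 6 (C/G), 11 (A/G), 12 (G/T), 20 (A/G), 24 (A/C), 25 (G/C).
There are 6 differences over 27 sites, so p = 6/27 = 0.222.

0.222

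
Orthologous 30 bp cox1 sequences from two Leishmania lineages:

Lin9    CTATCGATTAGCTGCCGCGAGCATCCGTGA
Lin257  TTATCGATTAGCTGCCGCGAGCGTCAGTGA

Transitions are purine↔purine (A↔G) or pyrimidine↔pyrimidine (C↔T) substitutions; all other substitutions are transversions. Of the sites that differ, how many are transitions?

2

Differing sites — 1:C/T (Ti); 23:A/G (Ti); 26:C/A (Tv).
Of the 3 differences, 2 transitions and 1 transversion, so the answer is 2.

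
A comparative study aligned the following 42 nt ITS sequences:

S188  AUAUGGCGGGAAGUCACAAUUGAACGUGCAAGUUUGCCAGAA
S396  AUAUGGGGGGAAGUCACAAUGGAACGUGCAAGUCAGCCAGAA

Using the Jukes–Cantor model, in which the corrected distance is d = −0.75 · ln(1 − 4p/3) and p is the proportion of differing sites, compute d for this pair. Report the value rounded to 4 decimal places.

The sequences differ at positions 7 (C/G), 21 (U/G), 34 (U/C), 35 (U/A).
p = 4/42 = 0.095238.
d = −0.75 · ln(1 − (4/3)·0.095238) = −0.75 · ln(0.873016) = −0.75 · (-0.135801) = 0.1019.

0.1019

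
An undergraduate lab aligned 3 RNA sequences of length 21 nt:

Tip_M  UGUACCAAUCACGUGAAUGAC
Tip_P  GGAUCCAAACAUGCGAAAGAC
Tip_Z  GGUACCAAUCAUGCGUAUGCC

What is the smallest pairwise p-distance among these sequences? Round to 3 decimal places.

Pairwise Hamming distances:
  Tip_M vs Tip_P: 7
  Tip_M vs Tip_Z: 5
  Tip_P vs Tip_Z: 6
The smallest is 5 mismatches, between Tip_M and Tip_Z; p = 5/21 = 0.238.

0.238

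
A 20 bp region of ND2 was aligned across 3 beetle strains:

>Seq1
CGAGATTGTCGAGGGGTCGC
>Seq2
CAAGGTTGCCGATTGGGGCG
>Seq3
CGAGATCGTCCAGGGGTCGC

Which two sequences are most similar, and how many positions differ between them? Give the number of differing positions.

2

Pairwise Hamming distances:
  Seq1 vs Seq2: 9
  Seq1 vs Seq3: 2
  Seq2 vs Seq3: 11
The smallest is 2, between Seq1 and Seq3.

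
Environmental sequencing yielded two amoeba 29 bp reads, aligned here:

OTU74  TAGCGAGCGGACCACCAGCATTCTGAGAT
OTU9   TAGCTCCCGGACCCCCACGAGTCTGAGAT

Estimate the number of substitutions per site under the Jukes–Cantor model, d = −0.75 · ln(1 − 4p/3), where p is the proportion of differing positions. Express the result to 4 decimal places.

0.2913

The sequences differ at positions 5 (G/T), 6 (A/C), 7 (G/C), 14 (A/C), 18 (G/C), 19 (C/G), 21 (T/G).
p = 7/29 = 0.241379.
d = −0.75 · ln(1 − (4/3)·0.241379) = −0.75 · ln(0.678161) = −0.75 · (-0.388371) = 0.2913.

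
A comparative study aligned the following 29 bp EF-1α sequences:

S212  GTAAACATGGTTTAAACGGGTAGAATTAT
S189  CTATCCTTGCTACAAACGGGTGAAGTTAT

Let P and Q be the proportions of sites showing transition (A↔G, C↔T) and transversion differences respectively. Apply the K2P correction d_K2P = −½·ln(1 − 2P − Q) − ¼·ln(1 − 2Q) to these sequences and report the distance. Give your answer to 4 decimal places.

0.4631

Differing sites — 1:G/C (Tv); 4:A/T (Tv); 5:A/C (Tv); 7:A/T (Tv); 10:G/C (Tv); 12:T/A (Tv); 13:T/C (Ti); 22:A/G (Ti); 23:G/A (Ti); 25:A/G (Ti).
Of the 10 differences, 4 transitions and 6 transversions over 29 sites: P = 4/29 = 0.137931, Q = 6/29 = 0.206897.
d = −0.5·ln(0.517241) − 0.25·ln(0.586206) = −0.5·(-0.659246) − 0.25·(-0.534084) = 0.4631.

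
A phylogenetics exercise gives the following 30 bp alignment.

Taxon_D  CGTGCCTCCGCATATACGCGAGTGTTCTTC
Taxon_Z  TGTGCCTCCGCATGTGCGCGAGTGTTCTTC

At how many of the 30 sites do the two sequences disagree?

3

Differing sites — 1:C/T; 14:A/G; 16:A/G.
That gives 3 mismatches out of 30 aligned sites, so the Hamming distance is 3.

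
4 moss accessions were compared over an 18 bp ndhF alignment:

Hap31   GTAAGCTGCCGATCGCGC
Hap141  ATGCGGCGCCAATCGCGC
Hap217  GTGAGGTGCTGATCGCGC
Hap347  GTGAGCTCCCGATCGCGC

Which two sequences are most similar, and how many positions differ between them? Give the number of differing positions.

Pairwise Hamming distances:
  Hap31 vs Hap141: 6
  Hap31 vs Hap217: 3
  Hap31 vs Hap347: 2
  Hap141 vs Hap217: 5
  Hap141 vs Hap347: 6
  Hap217 vs Hap347: 3
The smallest is 2, between Hap31 and Hap347.

2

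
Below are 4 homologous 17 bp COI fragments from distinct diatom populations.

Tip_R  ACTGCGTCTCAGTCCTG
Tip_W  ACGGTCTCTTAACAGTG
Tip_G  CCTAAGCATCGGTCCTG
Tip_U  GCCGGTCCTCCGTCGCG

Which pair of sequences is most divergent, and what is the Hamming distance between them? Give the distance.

Pairwise Hamming distances:
  Tip_R vs Tip_W: 8
  Tip_R vs Tip_G: 6
  Tip_R vs Tip_U: 8
  Tip_W vs Tip_G: 13
  Tip_W vs Tip_U: 11
  Tip_G vs Tip_U: 9
The largest is 13, between Tip_W and Tip_G.

13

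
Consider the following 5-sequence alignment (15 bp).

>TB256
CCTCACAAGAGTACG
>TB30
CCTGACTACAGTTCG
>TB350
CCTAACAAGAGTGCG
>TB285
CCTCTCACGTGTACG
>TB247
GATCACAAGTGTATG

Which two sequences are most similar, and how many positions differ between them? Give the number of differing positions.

2

Pairwise Hamming distances:
  TB256 vs TB30: 4
  TB256 vs TB350: 2
  TB256 vs TB285: 3
  TB256 vs TB247: 4
  TB30 vs TB350: 4
  TB30 vs TB285: 7
  TB30 vs TB247: 8
  TB350 vs TB285: 5
  TB350 vs TB247: 6
  TB285 vs TB247: 5
The smallest is 2, between TB256 and TB350.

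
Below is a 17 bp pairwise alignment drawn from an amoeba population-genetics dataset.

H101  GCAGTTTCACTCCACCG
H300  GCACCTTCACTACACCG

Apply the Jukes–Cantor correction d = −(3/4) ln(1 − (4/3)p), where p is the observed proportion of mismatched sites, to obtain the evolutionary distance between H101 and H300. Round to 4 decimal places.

The sequences differ at positions 4 (G/C), 5 (T/C), 12 (C/A).
p = 3/17 = 0.176471.
d = −0.75 · ln(1 − (4/3)·0.176471) = −0.75 · ln(0.764705) = −0.75 · (-0.268265) = 0.2012.

0.2012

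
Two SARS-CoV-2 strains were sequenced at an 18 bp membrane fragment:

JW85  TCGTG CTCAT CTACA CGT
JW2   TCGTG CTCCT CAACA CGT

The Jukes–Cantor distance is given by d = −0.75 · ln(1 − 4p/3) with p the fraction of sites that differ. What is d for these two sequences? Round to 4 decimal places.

0.1203

Mismatches occur at site 9 (A/C), site 12 (T/A).
p = 2/18 = 0.111111.
d = −0.75 · ln(1 − (4/3)·0.111111) = −0.75 · ln(0.851852) = −0.75 · (-0.160342) = 0.1203.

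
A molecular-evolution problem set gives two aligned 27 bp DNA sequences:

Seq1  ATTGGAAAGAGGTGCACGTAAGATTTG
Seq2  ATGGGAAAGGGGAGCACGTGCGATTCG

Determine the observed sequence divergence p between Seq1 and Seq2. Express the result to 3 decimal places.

0.222

Differing sites — 3:T/G; 10:A/G; 13:T/A; 20:A/G; 21:A/C; 26:T/C.
There are 6 differences over 27 sites, so p = 6/27 = 0.222.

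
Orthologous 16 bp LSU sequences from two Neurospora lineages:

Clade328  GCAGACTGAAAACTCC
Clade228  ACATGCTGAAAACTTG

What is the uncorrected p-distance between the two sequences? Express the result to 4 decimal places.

0.3125

The sequences differ at positions 1 (G/A), 4 (G/T), 5 (A/G), 15 (C/T), 16 (C/G).
There are 5 differences over 16 sites, so p = 5/16 = 0.3125.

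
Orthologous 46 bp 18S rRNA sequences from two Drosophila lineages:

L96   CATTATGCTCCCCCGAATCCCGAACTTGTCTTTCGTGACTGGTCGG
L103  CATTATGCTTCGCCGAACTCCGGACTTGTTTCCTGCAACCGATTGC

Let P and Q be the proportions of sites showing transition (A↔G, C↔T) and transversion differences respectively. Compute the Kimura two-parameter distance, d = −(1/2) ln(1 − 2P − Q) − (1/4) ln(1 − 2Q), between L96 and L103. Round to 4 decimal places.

0.4919

The sequences differ at positions 10 (C/T, transition), 12 (C/G, transversion), 18 (T/C, transition), 19 (C/T, transition), 23 (A/G, transition), 30 (C/T, transition), 32 (T/C, transition), 33 (T/C, transition), 34 (C/T, transition), 36 (T/C, transition), 37 (G/A, transition), 40 (T/C, transition), 42 (G/A, transition), 44 (C/T, transition), 46 (G/C, transversion).
Of the 15 differences, 13 transitions and 2 transversions over 46 sites: P = 13/46 = 0.282609, Q = 2/46 = 0.043478.
d = −0.5·ln(0.391304) − 0.25·ln(0.913044) = −0.5·(-0.938271) − 0.25·(-0.090971) = 0.4919.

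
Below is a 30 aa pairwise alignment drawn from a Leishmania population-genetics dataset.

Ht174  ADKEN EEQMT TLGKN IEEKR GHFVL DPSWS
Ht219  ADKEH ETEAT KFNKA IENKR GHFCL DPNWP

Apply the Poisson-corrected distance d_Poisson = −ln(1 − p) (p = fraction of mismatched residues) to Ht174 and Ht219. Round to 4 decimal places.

The sequences differ at positions 5 (N/H), 7 (E/T), 8 (Q/E), 9 (M/A), 11 (T/K), 12 (L/F), 13 (G/N), 15 (N/A), 18 (E/N), 24 (V/C), 28 (S/N), 30 (S/P).
p = 12/30 = 0.400000.
d = −ln(1 − 0.400000) = −ln(0.600000) = 0.5108.

0.5108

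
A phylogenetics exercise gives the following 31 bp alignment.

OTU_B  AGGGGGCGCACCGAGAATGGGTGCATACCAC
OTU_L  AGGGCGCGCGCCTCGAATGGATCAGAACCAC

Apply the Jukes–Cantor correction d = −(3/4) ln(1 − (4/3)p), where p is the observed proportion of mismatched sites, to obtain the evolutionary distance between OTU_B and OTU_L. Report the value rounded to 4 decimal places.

The sequences differ at positions 5 (G/C), 10 (A/G), 13 (G/T), 14 (A/C), 21 (G/A), 23 (G/C), 24 (C/A), 25 (A/G), 26 (T/A).
p = 9/31 = 0.290323.
d = −0.75 · ln(1 − (4/3)·0.290323) = −0.75 · ln(0.612903) = −0.75 · (-0.489549) = 0.3672.

0.3672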